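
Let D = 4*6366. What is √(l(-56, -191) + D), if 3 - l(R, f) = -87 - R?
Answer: √25498 ≈ 159.68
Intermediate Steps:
D = 25464
l(R, f) = 90 + R (l(R, f) = 3 - (-87 - R) = 3 + (87 + R) = 90 + R)
√(l(-56, -191) + D) = √((90 - 56) + 25464) = √(34 + 25464) = √25498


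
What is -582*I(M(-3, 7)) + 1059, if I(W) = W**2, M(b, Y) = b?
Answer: -4179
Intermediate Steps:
-582*I(M(-3, 7)) + 1059 = -582*(-3)**2 + 1059 = -582*9 + 1059 = -5238 + 1059 = -4179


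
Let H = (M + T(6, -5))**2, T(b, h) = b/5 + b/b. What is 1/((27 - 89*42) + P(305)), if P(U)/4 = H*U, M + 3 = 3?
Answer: 5/10969 ≈ 0.00045583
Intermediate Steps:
M = 0 (M = -3 + 3 = 0)
T(b, h) = 1 + b/5 (T(b, h) = b*(1/5) + 1 = b/5 + 1 = 1 + b/5)
H = 121/25 (H = (0 + (1 + (1/5)*6))**2 = (0 + (1 + 6/5))**2 = (0 + 11/5)**2 = (11/5)**2 = 121/25 ≈ 4.8400)
P(U) = 484*U/25 (P(U) = 4*(121*U/25) = 484*U/25)
1/((27 - 89*42) + P(305)) = 1/((27 - 89*42) + (484/25)*305) = 1/((27 - 3738) + 29524/5) = 1/(-3711 + 29524/5) = 1/(10969/5) = 5/10969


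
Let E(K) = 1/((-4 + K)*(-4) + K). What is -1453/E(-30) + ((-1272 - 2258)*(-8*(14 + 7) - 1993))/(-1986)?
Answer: -156754039/993 ≈ -1.5786e+5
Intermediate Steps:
E(K) = 1/(16 - 3*K) (E(K) = 1/((16 - 4*K) + K) = 1/(16 - 3*K))
-1453/E(-30) + ((-1272 - 2258)*(-8*(14 + 7) - 1993))/(-1986) = -1453/((-1/(-16 + 3*(-30)))) + ((-1272 - 2258)*(-8*(14 + 7) - 1993))/(-1986) = -1453/((-1/(-16 - 90))) - 3530*(-8*21 - 1993)*(-1/1986) = -1453/((-1/(-106))) - 3530*(-168 - 1993)*(-1/1986) = -1453/((-1*(-1/106))) - 3530*(-2161)*(-1/1986) = -1453/1/106 + 7628330*(-1/1986) = -1453*106 - 3814165/993 = -154018 - 3814165/993 = -156754039/993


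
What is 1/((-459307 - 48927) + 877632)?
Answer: 1/369398 ≈ 2.7071e-6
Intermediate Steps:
1/((-459307 - 48927) + 877632) = 1/(-508234 + 877632) = 1/369398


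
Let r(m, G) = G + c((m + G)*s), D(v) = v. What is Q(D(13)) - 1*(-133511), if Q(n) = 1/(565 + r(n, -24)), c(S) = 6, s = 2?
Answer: 73030518/547 ≈ 1.3351e+5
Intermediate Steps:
r(m, G) = 6 + G (r(m, G) = G + 6 = 6 + G)
Q(n) = 1/547 (Q(n) = 1/(565 + (6 - 24)) = 1/(565 - 18) = 1/547)
Q(D(13)) - 1*(-133511) = 1/547 - 1*(-133511) = 1/547 + 133511 = 73030518/547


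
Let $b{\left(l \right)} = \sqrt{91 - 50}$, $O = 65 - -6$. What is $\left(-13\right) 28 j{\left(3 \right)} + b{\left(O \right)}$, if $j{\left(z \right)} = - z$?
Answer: $1092 + \sqrt{41} \approx 1098.4$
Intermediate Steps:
$O = 71$ ($O = 65 + 6 = 71$)
$b{\left(l \right)} = \sqrt{41}$
$\left(-13\right) 28 j{\left(3 \right)} + b{\left(O \right)} = \left(-13\right) 28 \left(\left(-1\right) 3\right) + \sqrt{41} = \left(-364\right) \left(-3\right) + \sqrt{41} = 1092 + \sqrt{41}$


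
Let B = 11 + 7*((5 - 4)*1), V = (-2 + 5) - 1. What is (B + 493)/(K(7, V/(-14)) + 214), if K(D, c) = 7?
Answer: 511/221 ≈ 2.3122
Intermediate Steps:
V = 2 (V = 3 - 1 = 2)
B = 18 (B = 11 + 7*(1*1) = 11 + 7*1 = 11 + 7 = 18)
(B + 493)/(K(7, V/(-14)) + 214) = (18 + 493)/(7 + 214) = 511/221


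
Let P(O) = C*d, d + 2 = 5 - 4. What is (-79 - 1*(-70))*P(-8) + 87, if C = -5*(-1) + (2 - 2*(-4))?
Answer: 222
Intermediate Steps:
d = -1 (d = -2 + (5 - 4) = -2 + 1 = -1)
C = 15 (C = 5 + (2 + 8) = 5 + 10 = 15)
P(O) = -15 (P(O) = 15*(-1) = -15)
(-79 - 1*(-70))*P(-8) + 87 = (-79 - 1*(-70))*(-15) + 87 = (-79 + 70)*(-15) + 87 = -9*(-15) + 87 = 135 + 87 = 222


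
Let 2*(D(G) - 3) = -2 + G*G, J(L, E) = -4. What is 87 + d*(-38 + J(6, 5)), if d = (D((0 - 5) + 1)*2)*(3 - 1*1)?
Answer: -1593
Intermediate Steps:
D(G) = 2 + G²/2 (D(G) = 3 + (-2 + G*G)/2 = 3 + (-2 + G²)/2 = 3 + (-1 + G²/2) = 2 + G²/2)
d = 40 (d = ((2 + ((0 - 5) + 1)²/2)*2)*(3 - 1*1) = ((2 + (-5 + 1)²/2)*2)*(3 - 1) = ((2 + (½)*(-4)²)*2)*2 = ((2 + (½)*16)*2)*2 = ((2 + 8)*2)*2 = (10*2)*2 = 20*2 = 40)
87 + d*(-38 + J(6, 5)) = 87 + 40*(-38 - 4) = 87 + 40*(-42) = 87 - 1680 = -1593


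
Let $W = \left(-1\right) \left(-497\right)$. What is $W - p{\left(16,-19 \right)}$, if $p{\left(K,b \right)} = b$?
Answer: $516$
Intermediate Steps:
$W = 497$
$W - p{\left(16,-19 \right)} = 497 - -19 = 497 + 19 = 516$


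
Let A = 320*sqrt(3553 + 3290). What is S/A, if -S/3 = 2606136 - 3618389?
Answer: 1012253*sqrt(6843)/729920 ≈ 114.72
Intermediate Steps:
S = 3036759 (S = -3*(2606136 - 3618389) = -3*(-1012253) = 3036759)
A = 320*sqrt(6843) ≈ 26471.
S/A = 3036759/((320*sqrt(6843))) = 3036759*(sqrt(6843)/2189760) = 1012253*sqrt(6843)/729920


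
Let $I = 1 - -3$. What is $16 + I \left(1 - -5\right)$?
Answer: $40$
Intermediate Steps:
$I = 4$ ($I = 1 + 3 = 4$)
$16 + I \left(1 - -5\right) = 16 + 4 \left(1 - -5\right) = 16 + 4 \left(1 + 5\right) = 16 + 4 \cdot 6 = 16 + 24 = 40$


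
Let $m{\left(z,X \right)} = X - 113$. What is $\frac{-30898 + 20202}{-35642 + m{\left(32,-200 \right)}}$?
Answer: $\frac{10696}{35955} \approx 0.29748$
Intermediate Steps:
$m{\left(z,X \right)} = -113 + X$ ($m{\left(z,X \right)} = X - 113 = -113 + X$)
$\frac{-30898 + 20202}{-35642 + m{\left(32,-200 \right)}} = \frac{-30898 + 20202}{-35642 - 313} = - \frac{10696}{-35642 - 313} = - \frac{10696}{-35955} = \left(-10696\right) \left(- \frac{1}{35955}\right) = \frac{10696}{35955}$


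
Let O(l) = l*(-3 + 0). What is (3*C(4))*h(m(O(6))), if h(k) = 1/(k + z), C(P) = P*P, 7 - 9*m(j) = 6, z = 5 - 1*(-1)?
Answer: 432/55 ≈ 7.8545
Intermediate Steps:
z = 6 (z = 5 + 1 = 6)
O(l) = -3*l (O(l) = l*(-3) = -3*l)
m(j) = ⅑ (m(j) = 7/9 - ⅑*6 = 7/9 - ⅔ = ⅑)
C(P) = P²
h(k) = 1/(6 + k) (h(k) = 1/(k + 6) = 1/(6 + k))
(3*C(4))*h(m(O(6))) = (3*4²)/(6 + ⅑) = (3*16)/(55/9) = 48*(9/55) = 432/55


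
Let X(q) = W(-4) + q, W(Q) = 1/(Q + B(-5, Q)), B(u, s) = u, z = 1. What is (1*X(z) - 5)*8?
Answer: -296/9 ≈ -32.889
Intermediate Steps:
W(Q) = 1/(-5 + Q) (W(Q) = 1/(Q - 5) = 1/(-5 + Q))
X(q) = -⅑ + q (X(q) = 1/(-5 - 4) + q = 1/(-9) + q = -⅑ + q)
(1*X(z) - 5)*8 = (1*(-⅑ + 1) - 5)*8 = (1*(8/9) - 5)*8 = (8/9 - 5)*8 = -37/9*8 = -296/9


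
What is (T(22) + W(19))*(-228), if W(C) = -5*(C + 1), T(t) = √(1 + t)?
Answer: 22800 - 228*√23 ≈ 21707.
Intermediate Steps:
W(C) = -5 - 5*C (W(C) = -5*(1 + C) = -5 - 5*C)
(T(22) + W(19))*(-228) = (√(1 + 22) + (-5 - 5*19))*(-228) = (√23 + (-5 - 95))*(-228) = (√23 - 100)*(-228) = (-100 + √23)*(-228) = 22800 - 228*√23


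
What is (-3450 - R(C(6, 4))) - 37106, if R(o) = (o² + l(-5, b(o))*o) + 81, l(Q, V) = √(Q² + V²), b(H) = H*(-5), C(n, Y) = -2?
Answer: -40641 + 10*√5 ≈ -40619.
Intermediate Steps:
b(H) = -5*H
R(o) = 81 + o² + o*√(25 + 25*o²) (R(o) = (o² + √((-5)² + (-5*o)²)*o) + 81 = (o² + √(25 + 25*o²)*o) + 81 = (o² + o*√(25 + 25*o²)) + 81 = 81 + o² + o*√(25 + 25*o²))
(-3450 - R(C(6, 4))) - 37106 = (-3450 - (81 + (-2)² + 5*(-2)*√(1 + (-2)²))) - 37106 = (-3450 - (81 + 4 + 5*(-2)*√(1 + 4))) - 37106 = (-3450 - (81 + 4 + 5*(-2)*√5)) - 37106 = (-3450 - (81 + 4 - 10*√5)) - 37106 = (-3450 - (85 - 10*√5)) - 37106 = (-3450 + (-85 + 10*√5)) - 37106 = (-3535 + 10*√5) - 37106 = -40641 + 10*√5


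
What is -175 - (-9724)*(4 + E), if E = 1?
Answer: 48445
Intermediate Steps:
-175 - (-9724)*(4 + E) = -175 - (-9724)*(4 + 1) = -175 - (-9724)*5 = -175 - 572*(-85) = -175 + 48620 = 48445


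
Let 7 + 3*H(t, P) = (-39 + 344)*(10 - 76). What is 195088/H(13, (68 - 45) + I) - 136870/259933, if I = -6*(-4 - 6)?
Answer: -154885578502/5234270821 ≈ -29.591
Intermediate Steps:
I = 60 (I = -6*(-10) = 60)
H(t, P) = -20137/3 (H(t, P) = -7/3 + ((-39 + 344)*(10 - 76))/3 = -7/3 + (305*(-66))/3 = -7/3 + (1/3)*(-20130) = -7/3 - 6710 = -20137/3)
195088/H(13, (68 - 45) + I) - 136870/259933 = 195088/(-20137/3) - 136870/259933 = 195088*(-3/20137) - 136870*1/259933 = -585264/20137 - 136870/259933 = -154885578502/5234270821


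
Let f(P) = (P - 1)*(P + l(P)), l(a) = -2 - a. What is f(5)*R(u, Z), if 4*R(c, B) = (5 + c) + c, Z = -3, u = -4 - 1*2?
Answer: 14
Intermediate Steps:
u = -6 (u = -4 - 2 = -6)
R(c, B) = 5/4 + c/2 (R(c, B) = ((5 + c) + c)/4 = (5 + 2*c)/4 = 5/4 + c/2)
f(P) = 2 - 2*P (f(P) = (P - 1)*(P + (-2 - P)) = (-1 + P)*(-2) = 2 - 2*P)
f(5)*R(u, Z) = (2 - 2*5)*(5/4 + (½)*(-6)) = (2 - 10)*(5/4 - 3) = -8*(-7/4) = 14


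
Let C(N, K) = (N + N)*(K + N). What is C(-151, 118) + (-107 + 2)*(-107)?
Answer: 21201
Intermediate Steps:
C(N, K) = 2*N*(K + N) (C(N, K) = (2*N)*(K + N) = 2*N*(K + N))
C(-151, 118) + (-107 + 2)*(-107) = 2*(-151)*(118 - 151) + (-107 + 2)*(-107) = 2*(-151)*(-33) - 105*(-107) = 9966 + 11235 = 21201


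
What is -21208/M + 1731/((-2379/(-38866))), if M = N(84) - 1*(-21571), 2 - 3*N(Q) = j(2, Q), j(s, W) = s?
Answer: 43975233498/1555073 ≈ 28279.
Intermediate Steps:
N(Q) = 0 (N(Q) = ⅔ - ⅓*2 = ⅔ - ⅔ = 0)
M = 21571 (M = 0 - 1*(-21571) = 0 + 21571 = 21571)
-21208/M + 1731/((-2379/(-38866))) = -21208/21571 + 1731/((-2379/(-38866))) = -21208*1/21571 + 1731/((-2379*(-1/38866))) = -1928/1961 + 1731/(2379/38866) = -1928/1961 + 1731*(38866/2379) = -1928/1961 + 22425682/793 = 43975233498/1555073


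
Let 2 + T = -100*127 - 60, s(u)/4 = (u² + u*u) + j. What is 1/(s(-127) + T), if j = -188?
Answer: 1/115518 ≈ 8.6567e-6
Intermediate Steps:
s(u) = -752 + 8*u² (s(u) = 4*((u² + u*u) - 188) = 4*((u² + u²) - 188) = 4*(2*u² - 188) = 4*(-188 + 2*u²) = -752 + 8*u²)
T = -12762 (T = -2 + (-100*127 - 60) = -2 + (-12700 - 60) = -2 - 12760 = -12762)
1/(s(-127) + T) = 1/((-752 + 8*(-127)²) - 12762) = 1/((-752 + 8*16129) - 12762) = 1/((-752 + 129032) - 12762) = 1/(128280 - 12762) = 1/115518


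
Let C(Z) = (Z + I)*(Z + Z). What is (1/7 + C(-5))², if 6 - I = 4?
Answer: 44521/49 ≈ 908.59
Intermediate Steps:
I = 2 (I = 6 - 1*4 = 6 - 4 = 2)
C(Z) = 2*Z*(2 + Z) (C(Z) = (Z + 2)*(Z + Z) = (2 + Z)*(2*Z) = 2*Z*(2 + Z))
(1/7 + C(-5))² = (1/7 + 2*(-5)*(2 - 5))² = (⅐ + 2*(-5)*(-3))² = (⅐ + 30)² = (211/7)² = 44521/49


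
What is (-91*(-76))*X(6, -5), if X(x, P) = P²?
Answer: 172900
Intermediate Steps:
(-91*(-76))*X(6, -5) = -91*(-76)*(-5)² = 6916*25 = 172900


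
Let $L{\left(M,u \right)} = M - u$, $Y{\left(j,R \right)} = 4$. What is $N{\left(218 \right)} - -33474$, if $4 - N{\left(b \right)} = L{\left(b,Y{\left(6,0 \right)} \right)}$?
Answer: $33264$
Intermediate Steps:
$N{\left(b \right)} = 8 - b$ ($N{\left(b \right)} = 4 - \left(b - 4\right) = 4 - \left(-4 + b\right) = 8 - b$)
$N{\left(218 \right)} - -33474 = \left(8 - 218\right) - -33474 = \left(8 - 218\right) + 33474 = -210 + 33474 = 33264$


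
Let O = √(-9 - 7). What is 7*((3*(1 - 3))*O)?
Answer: -168*I ≈ -168.0*I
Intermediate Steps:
O = 4*I (O = √(-16) = 4*I ≈ 4.0*I)
7*((3*(1 - 3))*O) = 7*((3*(1 - 3))*(4*I)) = 7*((3*(-2))*(4*I)) = 7*(-24*I) = -168*I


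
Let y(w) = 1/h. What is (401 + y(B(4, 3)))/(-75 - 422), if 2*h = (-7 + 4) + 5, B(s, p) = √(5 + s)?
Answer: -402/497 ≈ -0.80885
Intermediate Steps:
h = 1 (h = ((-7 + 4) + 5)/2 = (-3 + 5)/2 = (½)*2 = 1)
y(w) = 1 (y(w) = 1/1 = 1)
(401 + y(B(4, 3)))/(-75 - 422) = (401 + 1)/(-75 - 422) = 402/(-497) = 402*(-1/497) = -402/497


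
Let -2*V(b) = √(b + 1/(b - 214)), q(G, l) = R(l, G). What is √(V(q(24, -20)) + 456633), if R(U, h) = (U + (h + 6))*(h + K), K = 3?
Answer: √(358000272 - 14*√211694)/28 ≈ 675.74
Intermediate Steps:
R(U, h) = (3 + h)*(6 + U + h) (R(U, h) = (U + (h + 6))*(h + 3) = (U + (6 + h))*(3 + h) = (6 + U + h)*(3 + h) = (3 + h)*(6 + U + h))
q(G, l) = 18 + G² + 3*l + 9*G + G*l (q(G, l) = 18 + G² + 3*l + 9*G + l*G = 18 + G² + 3*l + 9*G + G*l)
V(b) = -√(b + 1/(-214 + b))/2 (V(b) = -√(b + 1/(b - 214))/2 = -√(b + 1/(-214 + b))/2)
√(V(q(24, -20)) + 456633) = √(-√(1 + (18 + 24² + 3*(-20) + 9*24 + 24*(-20))*(-214 + (18 + 24² + 3*(-20) + 9*24 + 24*(-20))))/√(-214 + (18 + 24² + 3*(-20) + 9*24 + 24*(-20)))/2 + 456633) = √(-√(1 + (18 + 576 - 60 + 216 - 480)*(-214 + (18 + 576 - 60 + 216 - 480)))/√(-214 + (18 + 576 - 60 + 216 - 480))/2 + 456633) = √(-√(1 + 270*(-214 + 270))/√(-214 + 270)/2 + 456633) = √(-√14*√(1 + 270*56)/28/2 + 456633) = √(-√14*√(1 + 15120)/28/2 + 456633) = √(-√211694/28/2 + 456633) = √(-√211694/56 + 456633) = √(456633 - √211694/56)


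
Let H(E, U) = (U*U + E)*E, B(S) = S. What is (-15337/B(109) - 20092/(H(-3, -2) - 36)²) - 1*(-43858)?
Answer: 7245656357/165789 ≈ 43704.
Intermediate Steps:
H(E, U) = E*(E + U²) (H(E, U) = (U² + E)*E = (E + U²)*E = E*(E + U²))
(-15337/B(109) - 20092/(H(-3, -2) - 36)²) - 1*(-43858) = (-15337/109 - 20092/(-3*(-3 + (-2)²) - 36)²) - 1*(-43858) = (-15337*1/109 - 20092/(-3*(-3 + 4) - 36)²) + 43858 = (-15337/109 - 20092/(-3*1 - 36)²) + 43858 = (-15337/109 - 20092/(-3 - 36)²) + 43858 = (-15337/109 - 20092/((-39)²)) + 43858 = (-15337/109 - 20092/1521) + 43858 = -25517605/165789 + 43858 = 7245656357/165789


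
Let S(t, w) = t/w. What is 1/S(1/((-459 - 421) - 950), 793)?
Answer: -1451190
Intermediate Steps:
1/S(1/((-459 - 421) - 950), 793) = 1/(1/((-459 - 421) - 950*793)) = 1/((1/793)/(-880 - 950)) = 1/((1/793)/(-1830)) = 1/(-1/1830*1/793) = 1/(-1/1451190) = -1451190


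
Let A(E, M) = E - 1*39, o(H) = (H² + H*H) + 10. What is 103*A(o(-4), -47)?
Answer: 309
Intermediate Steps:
o(H) = 10 + 2*H² (o(H) = (H² + H²) + 10 = 2*H² + 10 = 10 + 2*H²)
A(E, M) = -39 + E (A(E, M) = E - 39 = -39 + E)
103*A(o(-4), -47) = 103*(-39 + (10 + 2*(-4)²)) = 103*(-39 + (10 + 2*16)) = 103*(-39 + (10 + 32)) = 103*(-39 + 42) = 103*3 = 309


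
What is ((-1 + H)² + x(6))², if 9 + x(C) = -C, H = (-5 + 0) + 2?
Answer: 1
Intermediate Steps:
H = -3 (H = -5 + 2 = -3)
x(C) = -9 - C
((-1 + H)² + x(6))² = ((-1 - 3)² + (-9 - 1*6))² = ((-4)² + (-9 - 6))² = (16 - 15)² = 1² = 1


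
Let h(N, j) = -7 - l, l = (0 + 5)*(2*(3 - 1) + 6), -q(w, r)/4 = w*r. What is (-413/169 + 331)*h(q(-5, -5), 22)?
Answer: -3164982/169 ≈ -18728.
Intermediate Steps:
q(w, r) = -4*r*w (q(w, r) = -4*w*r = -4*r*w)
l = 50 (l = 5*(2*2 + 6) = 5*(4 + 6) = 5*10 = 50)
h(N, j) = -57 (h(N, j) = -7 - 1*50 = -7 - 50 = -57)
(-413/169 + 331)*h(q(-5, -5), 22) = (-413/169 + 331)*(-57) = (55526/169)*(-57) = -3164982/169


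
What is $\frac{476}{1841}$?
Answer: $\frac{68}{263} \approx 0.25855$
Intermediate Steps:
$\frac{476}{1841} = 476 \cdot \frac{1}{1841} = \frac{68}{263}$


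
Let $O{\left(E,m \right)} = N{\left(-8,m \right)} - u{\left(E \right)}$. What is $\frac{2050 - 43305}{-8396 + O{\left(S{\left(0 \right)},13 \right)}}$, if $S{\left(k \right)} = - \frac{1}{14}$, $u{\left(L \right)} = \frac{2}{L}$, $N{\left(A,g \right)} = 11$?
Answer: $\frac{41255}{8357} \approx 4.9366$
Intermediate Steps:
$S{\left(k \right)} = - \frac{1}{14}$ ($S{\left(k \right)} = \left(-1\right) \frac{1}{14} = - \frac{1}{14}$)
$O{\left(E,m \right)} = 11 - \frac{2}{E}$
$\frac{2050 - 43305}{-8396 + O{\left(S{\left(0 \right)},13 \right)}} = \frac{2050 - 43305}{-8396 - \left(-11 + \frac{2}{- \frac{1}{14}}\right)} = - \frac{41255}{-8396 + \left(11 - -28\right)} = - \frac{41255}{-8396 + \left(11 + 28\right)} = - \frac{41255}{-8396 + 39} = - \frac{41255}{-8357} = \left(-41255\right) \left(- \frac{1}{8357}\right) = \frac{41255}{8357}$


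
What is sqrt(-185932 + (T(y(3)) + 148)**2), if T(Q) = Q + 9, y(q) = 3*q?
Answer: 2*I*sqrt(39594) ≈ 397.96*I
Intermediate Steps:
T(Q) = 9 + Q
sqrt(-185932 + (T(y(3)) + 148)**2) = sqrt(-185932 + ((9 + 3*3) + 148)**2) = sqrt(-185932 + ((9 + 9) + 148)**2) = sqrt(-185932 + (18 + 148)**2) = sqrt(-185932 + 166**2) = sqrt(-185932 + 27556) = sqrt(-158376) = 2*I*sqrt(39594)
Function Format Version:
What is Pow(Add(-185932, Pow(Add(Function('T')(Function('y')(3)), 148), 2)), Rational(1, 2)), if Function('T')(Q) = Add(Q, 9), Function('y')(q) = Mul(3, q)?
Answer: Mul(2, I, Pow(39594, Rational(1, 2))) ≈ Mul(397.96, I)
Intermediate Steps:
Function('T')(Q) = Add(9, Q)
Pow(Add(-185932, Pow(Add(Function('T')(Function('y')(3)), 148), 2)), Rational(1, 2)) = Pow(Add(-185932, Pow(Add(Add(9, Mul(3, 3)), 148), 2)), Rational(1, 2)) = Pow(Add(-185932, Pow(Add(Add(9, 9), 148), 2)), Rational(1, 2)) = Pow(Add(-185932, Pow(Add(18, 148), 2)), Rational(1, 2)) = Pow(Add(-185932, Pow(166, 2)), Rational(1, 2)) = Pow(Add(-185932, 27556), Rational(1, 2)) = Pow(-158376, Rational(1, 2)) = Mul(2, I, Pow(39594, Rational(1, 2)))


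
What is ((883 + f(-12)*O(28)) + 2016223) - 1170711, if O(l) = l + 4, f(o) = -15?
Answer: 845915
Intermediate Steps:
O(l) = 4 + l
((883 + f(-12)*O(28)) + 2016223) - 1170711 = ((883 - 15*(4 + 28)) + 2016223) - 1170711 = ((883 - 15*32) + 2016223) - 1170711 = ((883 - 480) + 2016223) - 1170711 = (403 + 2016223) - 1170711 = 2016626 - 1170711 = 845915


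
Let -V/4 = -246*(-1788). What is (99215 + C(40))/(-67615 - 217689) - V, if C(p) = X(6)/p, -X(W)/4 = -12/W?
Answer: 627451844941/356630 ≈ 1.7594e+6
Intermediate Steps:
X(W) = 48/W (X(W) = -(-48)/W = 48/W)
C(p) = 8/p (C(p) = (48/6)/p = (48*(1/6))/p = 8/p)
V = -1759392 (V = -(-984)*(-1788) = -4*439848 = -1759392)
(99215 + C(40))/(-67615 - 217689) - V = (99215 + 8/40)/(-67615 - 217689) - 1*(-1759392) = (99215 + 8*(1/40))/(-285304) + 1759392 = (99215 + 1/5)*(-1/285304) + 1759392 = (496076/5)*(-1/285304) + 1759392 = -124019/356630 + 1759392 = 627451844941/356630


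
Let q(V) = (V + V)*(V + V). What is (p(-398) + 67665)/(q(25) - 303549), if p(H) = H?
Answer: -67267/301049 ≈ -0.22344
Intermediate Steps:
q(V) = 4*V² (q(V) = (2*V)*(2*V) = 4*V²)
(p(-398) + 67665)/(q(25) - 303549) = (-398 + 67665)/(4*25² - 303549) = 67267/(4*625 - 303549) = 67267/(2500 - 303549) = 67267/(-301049) = 67267*(-1/301049) = -67267/301049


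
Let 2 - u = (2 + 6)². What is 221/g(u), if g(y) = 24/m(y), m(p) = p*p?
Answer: 212381/6 ≈ 35397.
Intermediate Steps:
m(p) = p²
u = -62 (u = 2 - (2 + 6)² = 2 - 1*8² = 2 - 1*64 = 2 - 64 = -62)
g(y) = 24/y² (g(y) = 24/(y²) = 24/y²)
221/g(u) = 221/((24/(-62)²)) = 221/((24*(1/3844))) = 221/(6/961) = 221*(961/6) = 212381/6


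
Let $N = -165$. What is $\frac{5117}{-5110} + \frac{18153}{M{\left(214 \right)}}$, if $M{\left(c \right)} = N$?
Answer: $- \frac{891487}{8030} \approx -111.02$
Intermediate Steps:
$M{\left(c \right)} = -165$
$\frac{5117}{-5110} + \frac{18153}{M{\left(214 \right)}} = \frac{5117}{-5110} + \frac{18153}{-165} = 5117 \left(- \frac{1}{5110}\right) + 18153 \left(- \frac{1}{165}\right) = - \frac{731}{730} - \frac{6051}{55} = - \frac{891487}{8030}$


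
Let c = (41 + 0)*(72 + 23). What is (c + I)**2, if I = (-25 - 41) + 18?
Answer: 14799409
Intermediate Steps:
I = -48 (I = -66 + 18 = -48)
c = 3895 (c = 41*95 = 3895)
(c + I)**2 = (3895 - 48)**2 = 3847**2 = 14799409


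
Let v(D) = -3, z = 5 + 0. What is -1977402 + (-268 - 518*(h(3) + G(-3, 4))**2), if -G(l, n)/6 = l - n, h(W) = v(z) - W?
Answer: -2648998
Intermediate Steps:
z = 5
h(W) = -3 - W
G(l, n) = -6*l + 6*n (G(l, n) = -6*(l - n) = -6*l + 6*n)
-1977402 + (-268 - 518*(h(3) + G(-3, 4))**2) = -1977402 + (-268 - 518*((-3 - 1*3) + (-6*(-3) + 6*4))**2) = -1977402 + (-268 - 518*((-3 - 3) + (18 + 24))**2) = -1977402 + (-268 - 518*(-6 + 42)**2) = -1977402 + (-268 - 518*36**2) = -1977402 + (-268 - 518*1296) = -1977402 + (-268 - 671328) = -1977402 - 671596 = -2648998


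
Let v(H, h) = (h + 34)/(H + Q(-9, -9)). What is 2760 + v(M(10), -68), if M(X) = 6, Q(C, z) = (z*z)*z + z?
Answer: 1010177/366 ≈ 2760.0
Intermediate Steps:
Q(C, z) = z + z³ (Q(C, z) = z²*z + z = z³ + z = z + z³)
v(H, h) = (34 + h)/(-738 + H) (v(H, h) = (h + 34)/(H + (-9 + (-9)³)) = (34 + h)/(H + (-9 - 729)) = (34 + h)/(H - 738) = (34 + h)/(-738 + H))
2760 + v(M(10), -68) = 2760 + (34 - 68)/(-738 + 6) = 2760 - 34/(-732) = 2760 - 1/732*(-34) = 2760 + 17/366 = 1010177/366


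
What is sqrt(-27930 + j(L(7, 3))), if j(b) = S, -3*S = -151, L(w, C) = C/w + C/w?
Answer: I*sqrt(250917)/3 ≈ 166.97*I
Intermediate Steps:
L(w, C) = 2*C/w
S = 151/3 (S = -1/3*(-151) = 151/3 ≈ 50.333)
j(b) = 151/3
sqrt(-27930 + j(L(7, 3))) = sqrt(-27930 + 151/3) = sqrt(-83639/3) = I*sqrt(250917)/3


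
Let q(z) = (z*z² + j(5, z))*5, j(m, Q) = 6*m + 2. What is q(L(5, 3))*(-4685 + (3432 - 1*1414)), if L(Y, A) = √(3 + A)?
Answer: -426720 - 80010*√6 ≈ -6.2270e+5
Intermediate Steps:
j(m, Q) = 2 + 6*m
q(z) = 160 + 5*z³ (q(z) = (z*z² + (2 + 6*5))*5 = (z³ + (2 + 30))*5 = (z³ + 32)*5 = (32 + z³)*5 = 160 + 5*z³)
q(L(5, 3))*(-4685 + (3432 - 1*1414)) = (160 + 5*(√(3 + 3))³)*(-4685 + (3432 - 1*1414)) = (160 + 5*(√6)³)*(-4685 + (3432 - 1414)) = (160 + 5*(6*√6))*(-4685 + 2018) = (160 + 30*√6)*(-2667) = -426720 - 80010*√6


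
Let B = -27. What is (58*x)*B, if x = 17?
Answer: -26622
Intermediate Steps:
(58*x)*B = (58*17)*(-27) = 986*(-27) = -26622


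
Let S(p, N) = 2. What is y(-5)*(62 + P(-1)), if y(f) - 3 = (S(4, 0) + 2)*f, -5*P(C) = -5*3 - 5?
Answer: -1122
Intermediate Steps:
P(C) = 4 (P(C) = -(-5*3 - 5)/5 = -(-15 - 5)/5 = -⅕*(-20) = 4)
y(f) = 3 + 4*f (y(f) = 3 + (2 + 2)*f = 3 + 4*f)
y(-5)*(62 + P(-1)) = (3 + 4*(-5))*(62 + 4) = (3 - 20)*66 = -17*66 = -1122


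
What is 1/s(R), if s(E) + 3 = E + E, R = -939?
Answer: -1/1881 ≈ -0.00053163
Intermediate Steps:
s(E) = -3 + 2*E (s(E) = -3 + (E + E) = -3 + 2*E)
1/s(R) = 1/(-3 + 2*(-939)) = 1/(-3 - 1878) = 1/(-1881) = -1/1881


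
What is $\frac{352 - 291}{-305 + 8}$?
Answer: $- \frac{61}{297} \approx -0.20539$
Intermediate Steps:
$\frac{352 - 291}{-305 + 8} = \frac{61}{-297} = 61 \left(- \frac{1}{297}\right) = - \frac{61}{297}$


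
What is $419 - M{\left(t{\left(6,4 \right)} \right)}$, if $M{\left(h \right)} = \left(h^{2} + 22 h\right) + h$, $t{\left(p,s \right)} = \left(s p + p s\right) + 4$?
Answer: $-3481$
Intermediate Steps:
$t{\left(p,s \right)} = 4 + 2 p s$ ($t{\left(p,s \right)} = \left(p s + p s\right) + 4 = 2 p s + 4 = 4 + 2 p s$)
$M{\left(h \right)} = h^{2} + 23 h$
$419 - M{\left(t{\left(6,4 \right)} \right)} = 419 - \left(4 + 2 \cdot 6 \cdot 4\right) \left(23 + \left(4 + 2 \cdot 6 \cdot 4\right)\right) = 419 - \left(4 + 48\right) \left(23 + \left(4 + 48\right)\right) = 419 - 52 \left(23 + 52\right) = 419 - 52 \cdot 75 = 419 - 3900 = -3481$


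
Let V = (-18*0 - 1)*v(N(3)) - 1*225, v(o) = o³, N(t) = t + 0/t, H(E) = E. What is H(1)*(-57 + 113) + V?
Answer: -196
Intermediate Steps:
N(t) = t (N(t) = t + 0 = t)
V = -252 (V = (-18*0 - 1)*3³ - 1*225 = (0 - 1)*27 - 225 = -1*27 - 225 = -27 - 225 = -252)
H(1)*(-57 + 113) + V = 1*(-57 + 113) - 252 = 1*56 - 252 = 56 - 252 = -196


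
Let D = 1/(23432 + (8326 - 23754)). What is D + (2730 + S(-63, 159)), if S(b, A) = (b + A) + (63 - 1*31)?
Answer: 22875433/8004 ≈ 2858.0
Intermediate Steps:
S(b, A) = 32 + A + b (S(b, A) = (A + b) + (63 - 31) = (A + b) + 32 = 32 + A + b)
D = 1/8004 (D = 1/(23432 - 15428) = 1/8004 ≈ 0.00012494)
D + (2730 + S(-63, 159)) = 1/8004 + (2730 + (32 + 159 - 63)) = 1/8004 + (2730 + 128) = 1/8004 + 2858 = 22875433/8004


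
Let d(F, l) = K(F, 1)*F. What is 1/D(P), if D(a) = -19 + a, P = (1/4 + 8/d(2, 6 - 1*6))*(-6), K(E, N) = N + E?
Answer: -2/57 ≈ -0.035088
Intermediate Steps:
K(E, N) = E + N
d(F, l) = F*(1 + F) (d(F, l) = (F + 1)*F = (1 + F)*F = F*(1 + F))
P = -19/2 (P = (1/4 + 8/((2*(1 + 2))))*(-6) = (1/4 + 8/((2*3)))*(-6) = (1/4 + 8/6)*(-6) = (1/4 + 8*(1/6))*(-6) = (1/4 + 4/3)*(-6) = (19/12)*(-6) = -19/2 ≈ -9.5000)
1/D(P) = 1/(-19 - 19/2) = 1/(-57/2) = -2/57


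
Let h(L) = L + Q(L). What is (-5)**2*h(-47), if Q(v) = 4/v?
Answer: -55325/47 ≈ -1177.1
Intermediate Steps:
h(L) = L + 4/L
(-5)**2*h(-47) = (-5)**2*(-47 + 4/(-47)) = 25*(-47 + 4*(-1/47)) = 25*(-47 - 4/47) = 25*(-2213/47) = -55325/47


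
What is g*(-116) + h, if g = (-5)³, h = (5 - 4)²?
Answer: 14501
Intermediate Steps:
h = 1 (h = 1² = 1)
g = -125
g*(-116) + h = -125*(-116) + 1 = 14500 + 1 = 14501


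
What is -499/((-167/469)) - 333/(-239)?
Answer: 55989020/39913 ≈ 1402.8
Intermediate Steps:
-499/((-167/469)) - 333/(-239) = -499/((-167*1/469)) - 333*(-1/239) = -499/(-167/469) + 333/239 = -499*(-469/167) + 333/239 = 234031/167 + 333/239 = 55989020/39913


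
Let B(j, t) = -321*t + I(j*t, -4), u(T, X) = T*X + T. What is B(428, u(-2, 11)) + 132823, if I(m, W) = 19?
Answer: 140546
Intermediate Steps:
u(T, X) = T + T*X
B(j, t) = 19 - 321*t (B(j, t) = -321*t + 19 = 19 - 321*t)
B(428, u(-2, 11)) + 132823 = (19 - (-642)*(1 + 11)) + 132823 = (19 - (-642)*12) + 132823 = (19 - 321*(-24)) + 132823 = (19 + 7704) + 132823 = 7723 + 132823 = 140546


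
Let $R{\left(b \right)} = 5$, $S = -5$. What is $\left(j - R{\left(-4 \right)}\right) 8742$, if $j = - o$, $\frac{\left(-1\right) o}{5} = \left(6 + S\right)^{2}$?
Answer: $0$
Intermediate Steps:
$o = -5$ ($o = - 5 \left(6 - 5\right)^{2} = - 5 \cdot 1^{2} = \left(-5\right) 1 = -5$)
$j = 5$ ($j = \left(-1\right) \left(-5\right) = 5$)
$\left(j - R{\left(-4 \right)}\right) 8742 = \left(5 - 5\right) 8742 = 0 \cdot 8742 = 0$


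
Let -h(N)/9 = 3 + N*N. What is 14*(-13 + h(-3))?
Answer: -1694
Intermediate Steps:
h(N) = -27 - 9*N² (h(N) = -9*(3 + N*N) = -9*(3 + N²) = -27 - 9*N²)
14*(-13 + h(-3)) = 14*(-13 + (-27 - 9*(-3)²)) = 14*(-13 + (-27 - 9*9)) = 14*(-13 + (-27 - 81)) = 14*(-13 - 108) = 14*(-121) = -1694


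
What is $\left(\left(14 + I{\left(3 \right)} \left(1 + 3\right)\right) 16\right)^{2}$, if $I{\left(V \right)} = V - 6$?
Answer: $1024$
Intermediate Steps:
$I{\left(V \right)} = -6 + V$ ($I{\left(V \right)} = V - 6 = -6 + V$)
$\left(\left(14 + I{\left(3 \right)} \left(1 + 3\right)\right) 16\right)^{2} = \left(\left(14 + \left(-6 + 3\right) \left(1 + 3\right)\right) 16\right)^{2} = \left(\left(14 - 12\right) 16\right)^{2} = \left(2 \cdot 16\right)^{2} = 32^{2} = 1024$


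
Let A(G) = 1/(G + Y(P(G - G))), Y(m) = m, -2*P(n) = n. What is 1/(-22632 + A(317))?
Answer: -317/7174343 ≈ -4.4185e-5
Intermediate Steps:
P(n) = -n/2
A(G) = 1/G (A(G) = 1/(G - (G - G)/2) = 1/(G - 1/2*0) = 1/(G + 0) = 1/G)
1/(-22632 + A(317)) = 1/(-22632 + 1/317) = 1/(-7174343/317) = -317/7174343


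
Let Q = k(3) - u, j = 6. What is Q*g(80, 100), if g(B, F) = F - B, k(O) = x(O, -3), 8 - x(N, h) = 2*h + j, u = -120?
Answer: 2560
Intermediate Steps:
x(N, h) = 2 - 2*h (x(N, h) = 8 - (2*h + 6) = 8 - (6 + 2*h) = 8 + (-6 - 2*h) = 2 - 2*h)
k(O) = 8 (k(O) = 2 - 2*(-3) = 2 + 6 = 8)
Q = 128 (Q = 8 - 1*(-120) = 8 + 120 = 128)
Q*g(80, 100) = 128*(100 - 1*80) = 128*(100 - 80) = 128*20 = 2560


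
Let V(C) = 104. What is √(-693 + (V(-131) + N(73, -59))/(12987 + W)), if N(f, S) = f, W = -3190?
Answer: 2*I*√16628310942/9797 ≈ 26.325*I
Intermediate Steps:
√(-693 + (V(-131) + N(73, -59))/(12987 + W)) = √(-693 + (104 + 73)/(12987 - 3190)) = √(-693 + 177/9797) = √(-6789144/9797) = 2*I*√16628310942/9797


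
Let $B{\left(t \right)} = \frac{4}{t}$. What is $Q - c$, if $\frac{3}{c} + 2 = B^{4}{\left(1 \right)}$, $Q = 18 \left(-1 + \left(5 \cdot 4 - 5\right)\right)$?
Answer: $\frac{64005}{254} \approx 251.99$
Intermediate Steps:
$Q = 252$ ($Q = 18 \left(-1 + \left(20 - 5\right)\right) = 18 \left(-1 + 15\right) = 18 \cdot 14 = 252$)
$c = \frac{3}{254}$ ($c = \frac{3}{-2 + \left(\frac{4}{1}\right)^{4}} = \frac{3}{-2 + \left(4 \cdot 1\right)^{4}} = \frac{3}{-2 + 4^{4}} = \frac{3}{-2 + 256} = \frac{3}{254} \approx 0.011811$)
$Q - c = 252 - \frac{3}{254} = \frac{64005}{254}$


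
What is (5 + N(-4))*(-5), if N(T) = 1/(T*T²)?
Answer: -1595/64 ≈ -24.922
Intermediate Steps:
N(T) = T⁻³ (N(T) = 1/(T³) = T⁻³)
(5 + N(-4))*(-5) = (5 + (-4)⁻³)*(-5) = (5 - 1/64)*(-5) = (319/64)*(-5) = -1595/64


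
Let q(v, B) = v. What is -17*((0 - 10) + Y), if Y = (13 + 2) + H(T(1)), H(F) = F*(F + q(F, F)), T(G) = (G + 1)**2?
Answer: -629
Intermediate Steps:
T(G) = (1 + G)**2
H(F) = 2*F**2 (H(F) = F*(F + F) = F*(2*F) = 2*F**2)
Y = 47 (Y = (13 + 2) + 2*((1 + 1)**2)**2 = 15 + 2*(2**2)**2 = 15 + 2*4**2 = 15 + 2*16 = 15 + 32 = 47)
-17*((0 - 10) + Y) = -17*((0 - 10) + 47) = -17*(-10 + 47) = -17*37 = -629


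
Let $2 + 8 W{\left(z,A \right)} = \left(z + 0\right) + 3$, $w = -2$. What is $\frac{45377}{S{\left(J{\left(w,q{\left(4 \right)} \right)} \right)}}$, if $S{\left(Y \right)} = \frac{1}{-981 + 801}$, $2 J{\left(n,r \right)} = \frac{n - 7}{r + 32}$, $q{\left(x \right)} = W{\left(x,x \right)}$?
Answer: $-8167860$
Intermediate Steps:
$W{\left(z,A \right)} = \frac{1}{8} + \frac{z}{8}$ ($W{\left(z,A \right)} = - \frac{1}{4} + \frac{\left(z + 0\right) + 3}{8} = - \frac{1}{4} + \frac{z + 3}{8} = - \frac{1}{4} + \frac{3 + z}{8} = - \frac{1}{4} + \left(\frac{3}{8} + \frac{z}{8}\right) = \frac{1}{8} + \frac{z}{8}$)
$q{\left(x \right)} = \frac{1}{8} + \frac{x}{8}$
$J{\left(n,r \right)} = \frac{-7 + n}{2 \left(32 + r\right)}$ ($J{\left(n,r \right)} = \frac{\left(n - 7\right) \frac{1}{r + 32}}{2} = \frac{\left(-7 + n\right) \frac{1}{32 + r}}{2} = \frac{\frac{1}{32 + r} \left(-7 + n\right)}{2} = \frac{-7 + n}{2 \left(32 + r\right)}$)
$S{\left(Y \right)} = - \frac{1}{180}$ ($S{\left(Y \right)} = \frac{1}{-180} = - \frac{1}{180}$)
$\frac{45377}{S{\left(J{\left(w,q{\left(4 \right)} \right)} \right)}} = \frac{45377}{- \frac{1}{180}} = 45377 \left(-180\right) = -8167860$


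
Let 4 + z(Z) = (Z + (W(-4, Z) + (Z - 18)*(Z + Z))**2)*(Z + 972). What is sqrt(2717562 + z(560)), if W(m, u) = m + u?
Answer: sqrt(565572885174390) ≈ 2.3782e+7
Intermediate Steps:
z(Z) = -4 + (972 + Z)*(Z + (-4 + Z + 2*Z*(-18 + Z))**2) (z(Z) = -4 + (Z + ((-4 + Z) + (Z - 18)*(Z + Z))**2)*(Z + 972) = -4 + (Z + ((-4 + Z) + (-18 + Z)*(2*Z))**2)*(972 + Z) = -4 + (Z + ((-4 + Z) + 2*Z*(-18 + Z))**2)*(972 + Z) = -4 + (Z + (-4 + Z + 2*Z*(-18 + Z))**2)*(972 + Z) = -4 + (972 + Z)*(Z + (-4 + Z + 2*Z*(-18 + Z))**2))
sqrt(2717562 + z(560)) = sqrt(2717562 + (15548 - 134871*560**3 + 4*560**5 + 3748*560**4 + 273148*560 + 1175429*560**2)) = sqrt(2717562 + (15548 - 134871*175616000 + 4*55073177600000 + 3748*98344960000 + 152962880 + 1175429*313600)) = sqrt(2717562 + (15548 - 23685505536000 + 220292710400000 + 368596910080000 + 152962880 + 368614534400)) = sqrt(2717562 + 565572882456828) = sqrt(565572885174390)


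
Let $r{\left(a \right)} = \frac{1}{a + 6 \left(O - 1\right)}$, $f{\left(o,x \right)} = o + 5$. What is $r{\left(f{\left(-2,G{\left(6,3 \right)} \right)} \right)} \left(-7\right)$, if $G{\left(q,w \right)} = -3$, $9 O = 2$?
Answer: $\frac{21}{5} \approx 4.2$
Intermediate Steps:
$O = \frac{2}{9}$ ($O = \frac{1}{9} \cdot 2 = \frac{2}{9} \approx 0.22222$)
$f{\left(o,x \right)} = 5 + o$
$r{\left(a \right)} = \frac{1}{- \frac{14}{3} + a}$ ($r{\left(a \right)} = \frac{1}{a + 6 \left(\frac{2}{9} - 1\right)} = \frac{1}{a + 6 \left(- \frac{7}{9}\right)} = \frac{1}{a - \frac{14}{3}} = \frac{1}{- \frac{14}{3} + a}$)
$r{\left(f{\left(-2,G{\left(6,3 \right)} \right)} \right)} \left(-7\right) = \frac{3}{-14 + 3 \left(5 - 2\right)} \left(-7\right) = \frac{3}{-14 + 3 \cdot 3} \left(-7\right) = \frac{3}{-14 + 9} \left(-7\right) = \frac{3}{-5} \left(-7\right) = 3 \left(- \frac{1}{5}\right) \left(-7\right) = \left(- \frac{3}{5}\right) \left(-7\right) = \frac{21}{5}$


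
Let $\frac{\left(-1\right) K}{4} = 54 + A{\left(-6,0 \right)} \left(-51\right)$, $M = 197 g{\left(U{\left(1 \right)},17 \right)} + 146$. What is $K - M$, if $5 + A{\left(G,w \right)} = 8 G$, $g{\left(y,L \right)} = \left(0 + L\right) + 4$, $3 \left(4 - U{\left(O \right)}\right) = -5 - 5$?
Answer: $-15311$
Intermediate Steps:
$U{\left(O \right)} = \frac{22}{3}$ ($U{\left(O \right)} = 4 - \frac{-5 - 5}{3} = 4 - - \frac{10}{3} = 4 + \frac{10}{3} = \frac{22}{3}$)
$g{\left(y,L \right)} = 4 + L$ ($g{\left(y,L \right)} = L + 4 = 4 + L$)
$M = 4283$ ($M = 197 \left(4 + 17\right) + 146 = 197 \cdot 21 + 146 = 4137 + 146 = 4283$)
$A{\left(G,w \right)} = -5 + 8 G$
$K = -11028$ ($K = - 4 \left(54 + \left(-5 + 8 \left(-6\right)\right) \left(-51\right)\right) = - 4 \left(54 + \left(-5 - 48\right) \left(-51\right)\right) = - 4 \left(54 - -2703\right) = - 4 \left(54 + 2703\right) = \left(-4\right) 2757 = -11028$)
$K - M = -11028 - 4283 = -15311$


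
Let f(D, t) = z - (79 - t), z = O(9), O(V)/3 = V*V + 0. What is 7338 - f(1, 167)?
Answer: 7007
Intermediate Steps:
O(V) = 3*V² (O(V) = 3*(V*V + 0) = 3*(V² + 0) = 3*V²)
z = 243 (z = 3*9² = 3*81 = 243)
f(D, t) = 164 + t (f(D, t) = 243 - (79 - t) = 243 + (-79 + t) = 164 + t)
7338 - f(1, 167) = 7338 - (164 + 167) = 7338 - 1*331 = 7338 - 331 = 7007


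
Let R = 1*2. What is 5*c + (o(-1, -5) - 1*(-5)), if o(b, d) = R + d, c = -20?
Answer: -98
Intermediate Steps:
R = 2
o(b, d) = 2 + d
5*c + (o(-1, -5) - 1*(-5)) = 5*(-20) + ((2 - 5) - 1*(-5)) = -100 + (-3 + 5) = -100 + 2 = -98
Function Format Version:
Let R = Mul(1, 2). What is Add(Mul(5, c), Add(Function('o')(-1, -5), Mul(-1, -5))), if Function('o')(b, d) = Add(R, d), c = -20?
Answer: -98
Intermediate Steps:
R = 2
Function('o')(b, d) = Add(2, d)
Add(Mul(5, c), Add(Function('o')(-1, -5), Mul(-1, -5))) = Add(Mul(5, -20), Add(Add(2, -5), Mul(-1, -5))) = Add(-100, Add(-3, 5)) = Add(-100, 2) = -98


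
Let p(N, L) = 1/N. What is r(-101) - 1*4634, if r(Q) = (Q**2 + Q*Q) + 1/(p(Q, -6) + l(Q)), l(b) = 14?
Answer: 22280285/1413 ≈ 15768.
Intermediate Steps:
r(Q) = 1/(14 + 1/Q) + 2*Q**2 (r(Q) = (Q**2 + Q*Q) + 1/(1/Q + 14) = (Q**2 + Q**2) + 1/(14 + 1/Q) = 2*Q**2 + 1/(14 + 1/Q) = 1/(14 + 1/Q) + 2*Q**2)
r(-101) - 1*4634 = -101*(1 + 2*(-101) + 28*(-101)**2)/(1 + 14*(-101)) - 1*4634 = -101*(1 - 202 + 28*10201)/(1 - 1414) - 4634 = -101*(1 - 202 + 285628)/(-1413) - 4634 = -101*(-1/1413)*285427 - 4634 = 28828127/1413 - 4634 = 22280285/1413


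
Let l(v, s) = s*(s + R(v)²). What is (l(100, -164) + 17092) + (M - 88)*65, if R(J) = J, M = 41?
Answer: -1599067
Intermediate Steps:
l(v, s) = s*(s + v²)
(l(100, -164) + 17092) + (M - 88)*65 = (-164*(-164 + 100²) + 17092) + (41 - 88)*65 = (-164*(-164 + 10000) + 17092) - 47*65 = (-164*9836 + 17092) - 3055 = (-1613104 + 17092) - 3055 = -1596012 - 3055 = -1599067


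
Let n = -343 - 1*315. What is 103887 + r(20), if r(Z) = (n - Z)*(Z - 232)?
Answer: 247623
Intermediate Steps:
n = -658 (n = -343 - 315 = -658)
r(Z) = (-658 - Z)*(-232 + Z) (r(Z) = (-658 - Z)*(Z - 232) = (-658 - Z)*(-232 + Z))
103887 + r(20) = 103887 + (152656 - 1*20² - 426*20) = 103887 + (152656 - 1*400 - 8520) = 103887 + (152656 - 400 - 8520) = 103887 + 143736 = 247623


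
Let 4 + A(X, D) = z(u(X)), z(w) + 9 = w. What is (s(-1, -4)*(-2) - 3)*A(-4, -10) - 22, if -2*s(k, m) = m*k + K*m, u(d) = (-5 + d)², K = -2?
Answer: 590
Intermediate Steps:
z(w) = -9 + w
A(X, D) = -13 + (-5 + X)² (A(X, D) = -4 + (-9 + (-5 + X)²) = -13 + (-5 + X)²)
s(k, m) = m - k*m/2 (s(k, m) = -(m*k - 2*m)/2 = -(k*m - 2*m)/2 = -(-2*m + k*m)/2 = m - k*m/2)
(s(-1, -4)*(-2) - 3)*A(-4, -10) - 22 = (((½)*(-4)*(2 - 1*(-1)))*(-2) - 3)*(-13 + (-5 - 4)²) - 22 = (((½)*(-4)*(2 + 1))*(-2) - 3)*(-13 + (-9)²) - 22 = (((½)*(-4)*3)*(-2) - 3)*(-13 + 81) - 22 = (-6*(-2) - 3)*68 - 22 = (12 - 3)*68 - 22 = 9*68 - 22 = 612 - 22 = 590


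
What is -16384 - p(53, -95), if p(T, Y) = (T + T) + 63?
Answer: -16553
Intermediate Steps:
p(T, Y) = 63 + 2*T (p(T, Y) = 2*T + 63 = 63 + 2*T)
-16384 - p(53, -95) = -16384 - (63 + 2*53) = -16384 - (63 + 106) = -16384 - 1*169 = -16384 - 169 = -16553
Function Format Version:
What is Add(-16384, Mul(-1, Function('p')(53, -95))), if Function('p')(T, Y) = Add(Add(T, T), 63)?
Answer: -16553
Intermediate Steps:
Function('p')(T, Y) = Add(63, Mul(2, T)) (Function('p')(T, Y) = Add(Mul(2, T), 63) = Add(63, Mul(2, T)))
Add(-16384, Mul(-1, Function('p')(53, -95))) = Add(-16384, Mul(-1, Add(63, Mul(2, 53)))) = Add(-16384, Mul(-1, Add(63, 106))) = Add(-16384, Mul(-1, 169)) = Add(-16384, -169) = -16553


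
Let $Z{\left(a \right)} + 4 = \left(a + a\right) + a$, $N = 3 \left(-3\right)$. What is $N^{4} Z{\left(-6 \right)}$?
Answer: $-144342$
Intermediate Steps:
$N = -9$
$Z{\left(a \right)} = -4 + 3 a$ ($Z{\left(a \right)} = -4 + \left(\left(a + a\right) + a\right) = -4 + \left(2 a + a\right) = -4 + 3 a$)
$N^{4} Z{\left(-6 \right)} = \left(-9\right)^{4} \left(-4 + 3 \left(-6\right)\right) = 6561 \left(-4 - 18\right) = 6561 \left(-22\right) = -144342$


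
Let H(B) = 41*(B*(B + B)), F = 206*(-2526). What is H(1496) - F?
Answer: 184037668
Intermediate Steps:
F = -520356
H(B) = 82*B² (H(B) = 41*(B*(2*B)) = 41*(2*B²) = 82*B²)
H(1496) - F = 82*1496² - 1*(-520356) = 82*2238016 + 520356 = 183517312 + 520356 = 184037668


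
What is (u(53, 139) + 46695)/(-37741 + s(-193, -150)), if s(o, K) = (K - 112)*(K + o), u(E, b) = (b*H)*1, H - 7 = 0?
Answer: 47668/52125 ≈ 0.91449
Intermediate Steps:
H = 7 (H = 7 + 0 = 7)
u(E, b) = 7*b (u(E, b) = (b*7)*1 = (7*b)*1 = 7*b)
s(o, K) = (-112 + K)*(K + o)
(u(53, 139) + 46695)/(-37741 + s(-193, -150)) = (7*139 + 46695)/(-37741 + ((-150)**2 - 112*(-150) - 112*(-193) - 150*(-193))) = (973 + 46695)/(-37741 + (22500 + 16800 + 21616 + 28950)) = 47668/(-37741 + 89866) = 47668/52125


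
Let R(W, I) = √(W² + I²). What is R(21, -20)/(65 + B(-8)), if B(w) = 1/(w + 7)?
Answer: 29/64 ≈ 0.45313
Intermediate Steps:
R(W, I) = √(I² + W²)
B(w) = 1/(7 + w)
R(21, -20)/(65 + B(-8)) = √((-20)² + 21²)/(65 + 1/(7 - 8)) = √(400 + 441)/(65 + 1/(-1)) = √841/(65 - 1) = 29/64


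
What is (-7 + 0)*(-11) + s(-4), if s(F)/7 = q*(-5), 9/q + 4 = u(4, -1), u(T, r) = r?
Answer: 140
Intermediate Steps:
q = -9/5 (q = 9/(-4 - 1) = 9/(-5) = 9*(-⅕) = -9/5 ≈ -1.8000)
s(F) = 63 (s(F) = 7*(-9/5*(-5)) = 7*9 = 63)
(-7 + 0)*(-11) + s(-4) = (-7 + 0)*(-11) + 63 = -7*(-11) + 63 = 77 + 63 = 140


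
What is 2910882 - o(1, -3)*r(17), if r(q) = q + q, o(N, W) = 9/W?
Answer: 2910984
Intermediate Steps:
r(q) = 2*q
2910882 - o(1, -3)*r(17) = 2910882 - 9/(-3)*2*17 = 2910882 - 9*(-⅓)*34 = 2910882 - (-3)*34 = 2910882 - 1*(-102) = 2910882 + 102 = 2910984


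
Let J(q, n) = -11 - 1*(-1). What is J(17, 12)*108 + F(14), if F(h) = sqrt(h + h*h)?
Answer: -1080 + sqrt(210) ≈ -1065.5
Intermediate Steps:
J(q, n) = -10 (J(q, n) = -11 + 1 = -10)
F(h) = sqrt(h + h**2)
J(17, 12)*108 + F(14) = -10*108 + sqrt(14*(1 + 14)) = -1080 + sqrt(14*15) = -1080 + sqrt(210)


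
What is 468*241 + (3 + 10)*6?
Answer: 112866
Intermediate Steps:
468*241 + (3 + 10)*6 = 112788 + 13*6 = 112788 + 78 = 112866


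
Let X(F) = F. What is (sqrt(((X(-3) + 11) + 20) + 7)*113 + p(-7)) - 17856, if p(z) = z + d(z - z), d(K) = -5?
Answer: -17868 + 113*sqrt(35) ≈ -17199.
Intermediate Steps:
p(z) = -5 + z (p(z) = z - 5 = -5 + z)
(sqrt(((X(-3) + 11) + 20) + 7)*113 + p(-7)) - 17856 = (sqrt(((-3 + 11) + 20) + 7)*113 + (-5 - 7)) - 17856 = (sqrt((8 + 20) + 7)*113 - 12) - 17856 = (sqrt(28 + 7)*113 - 12) - 17856 = (sqrt(35)*113 - 12) - 17856 = (113*sqrt(35) - 12) - 17856 = (-12 + 113*sqrt(35)) - 17856 = -17868 + 113*sqrt(35)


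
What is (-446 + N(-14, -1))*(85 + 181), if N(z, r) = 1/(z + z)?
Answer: -237291/2 ≈ -1.1865e+5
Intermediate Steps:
N(z, r) = 1/(2*z)
(-446 + N(-14, -1))*(85 + 181) = (-446 + (½)/(-14))*(85 + 181) = (-446 + (½)*(-1/14))*266 = (-446 - 1/28)*266 = -12489/28*266 = -237291/2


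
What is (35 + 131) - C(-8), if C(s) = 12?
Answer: 154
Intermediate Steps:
(35 + 131) - C(-8) = (35 + 131) - 1*12 = 166 - 12 = 154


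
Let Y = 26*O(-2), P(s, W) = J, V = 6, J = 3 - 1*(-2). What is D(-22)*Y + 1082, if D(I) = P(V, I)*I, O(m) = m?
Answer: 6802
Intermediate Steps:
J = 5 (J = 3 + 2 = 5)
P(s, W) = 5
D(I) = 5*I
Y = -52 (Y = 26*(-2) = -52)
D(-22)*Y + 1082 = (5*(-22))*(-52) + 1082 = -110*(-52) + 1082 = 5720 + 1082 = 6802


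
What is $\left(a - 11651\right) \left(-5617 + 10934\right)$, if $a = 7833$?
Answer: $-20300306$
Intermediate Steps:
$\left(a - 11651\right) \left(-5617 + 10934\right) = \left(7833 - 11651\right) \left(-5617 + 10934\right) = \left(-3818\right) 5317 = -20300306$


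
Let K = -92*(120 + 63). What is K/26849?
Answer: -16836/26849 ≈ -0.62706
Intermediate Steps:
K = -16836 (K = -92*183 = -16836)
K/26849 = -16836/26849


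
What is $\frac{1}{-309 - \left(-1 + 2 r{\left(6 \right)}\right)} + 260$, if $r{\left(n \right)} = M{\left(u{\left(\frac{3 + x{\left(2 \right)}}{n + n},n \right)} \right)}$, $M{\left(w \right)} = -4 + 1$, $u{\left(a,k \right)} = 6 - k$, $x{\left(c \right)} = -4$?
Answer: $\frac{78519}{302} \approx 260.0$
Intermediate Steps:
$M{\left(w \right)} = -3$
$r{\left(n \right)} = -3$
$\frac{1}{-309 - \left(-1 + 2 r{\left(6 \right)}\right)} + 260 = \frac{1}{-309 + \left(\left(-2\right) \left(-3\right) + 1\right)} + 260 = \frac{1}{-309 + \left(6 + 1\right)} + 260 = \frac{1}{-309 + 7} + 260 = \frac{1}{-302} + 260 = - \frac{1}{302} + 260 = \frac{78519}{302}$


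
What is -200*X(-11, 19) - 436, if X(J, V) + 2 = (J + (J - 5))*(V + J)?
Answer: 43164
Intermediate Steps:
X(J, V) = -2 + (-5 + 2*J)*(J + V) (X(J, V) = -2 + (J + (J - 5))*(V + J) = -2 + (J + (-5 + J))*(J + V) = -2 + (-5 + 2*J)*(J + V))
-200*X(-11, 19) - 436 = -200*(-2 - 5*(-11) - 5*19 + 2*(-11)**2 + 2*(-11)*19) - 436 = -200*(-2 + 55 - 95 + 2*121 - 418) - 436 = -200*(-2 + 55 - 95 + 242 - 418) - 436 = -200*(-218) - 436 = 43600 - 436 = 43164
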